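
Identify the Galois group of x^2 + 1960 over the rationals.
Gal(K/Q) = Z/2Z (cyclic of order 2)

x^2 + 1960 is irreducible over Q since -1960 is not a rational square. The splitting field Q(sqrt(-1960)) has degree 2 over Q, and its unique nontrivial automorphism is sqrt(-1960) ↦ -sqrt(-1960). Hence Gal(Q(sqrt(-1960))/Q) = Z/2Z.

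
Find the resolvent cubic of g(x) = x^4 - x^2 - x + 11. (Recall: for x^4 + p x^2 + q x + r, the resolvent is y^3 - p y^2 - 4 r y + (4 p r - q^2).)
h(y) = y^3 + y^2 - 44*y - 45

Identify coefficients: p = -1, q = -1, r = 11.
Plug into h(y) = y^3 - p y^2 - 4 r y + (4 p r - q^2):
  h(y) = y^3 - (-1) y^2 - 4*(11) y + (4*(-1)*(11) - (-1)^2)
       = y^3 + (1) y^2 + (-44) y + (-45).
Simplifying: h(y) = y^3 + y^2 - 44*y - 45.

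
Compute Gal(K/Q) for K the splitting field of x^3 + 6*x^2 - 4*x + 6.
Gal(K/Q) = S_3 (symmetric group of order 6)

Compute the discriminant of x^3 + (6)*x^2 + (-4)*x + (6): Δ = -7916. Since Δ is not a rational square, the Galois group is not contained in A_3; it must be the full S_3 (irreducibility of the cubic rules out anything smaller).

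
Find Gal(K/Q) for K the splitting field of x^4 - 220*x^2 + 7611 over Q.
Gal(K/Q) = V_4 (Klein four-group, Z/2Z × Z/2Z)

f factors as (x^2 - 177)(x^2 - 43), so the splitting field is K = Q(sqrt(177), sqrt(43)). The elements 177, 43, 7611 are all non-squares in Q, so sqrt(177) and sqrt(43) generate independent quadratic extensions. Thus [K:Q] = 4 and Gal(K/Q) is generated by the two order-2 automorphisms sqrt(177) ↦ -sqrt(177) and sqrt(43) ↦ -sqrt(43), giving V_4.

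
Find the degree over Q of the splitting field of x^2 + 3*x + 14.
[K:Q] = 2

The discriminant of x^2 + (3)*x + (14) is b^2 - 4c = 9 - (56) = -47. Since -47 is not a perfect square in Q, the polynomial is irreducible over Q. Its two roots generate a degree-2 extension, so [K:Q] = 2.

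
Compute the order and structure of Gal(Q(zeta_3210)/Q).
|Gal(Q(zeta_3210)/Q)| = phi(3210) = 848; group ≅ (Z/3210Z)^* ≅ Z/2Z × Z/4Z × Z/106Z

The n-th cyclotomic polynomial Φ_3210(x) is the minimal polynomial of zeta_3210 over Q and has degree phi(3210) = 848. So Q(zeta_3210) is a degree-848 Galois extension with Galois group (Z/3210Z)^*. By CRT, (Z/3210Z)^* ≅ (Z/2Z)^* × (Z/3Z)^* × (Z/5Z)^* × (Z/107Z)^*. Each prime-power unit group is (Z/2Z)^* ≅ trivial group (order 1); (Z/3Z)^* ≅ Z/2Z; (Z/5Z)^* ≅ Z/4Z; (Z/107Z)^* ≅ Z/106Z. Hence Gal(Q(zeta_3210)/Q) ≅ Z/2Z × Z/4Z × Z/106Z.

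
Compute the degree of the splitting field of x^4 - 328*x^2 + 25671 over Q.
[K:Q] = 4

f factors as (x^2 - 199)(x^2 - 129); the splitting field is K = Q(sqrt(199), sqrt(129)). Since 199, 129, and 25671 are all non-squares in Q, the three subfields Q(sqrt(199)), Q(sqrt(129)), Q(sqrt(25671)) are distinct degree-2 extensions, so [K:Q] = 4 (Klein four Galois group).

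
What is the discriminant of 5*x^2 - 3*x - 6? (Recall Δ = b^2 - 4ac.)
Δ = 129

For a quadratic a x^2 + b x + c the discriminant is Δ = b^2 - 4ac = (-3)^2 - 4*(5)*(-6) = 9 - (-120) = 129.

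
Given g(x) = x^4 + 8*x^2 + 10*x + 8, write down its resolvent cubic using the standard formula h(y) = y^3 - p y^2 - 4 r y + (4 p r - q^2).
h(y) = y^3 - 8*y^2 - 32*y + 156

Identify coefficients: p = 8, q = 10, r = 8.
Plug into h(y) = y^3 - p y^2 - 4 r y + (4 p r - q^2):
  h(y) = y^3 - (8) y^2 - 4*(8) y + (4*(8)*(8) - (10)^2)
       = y^3 + (-8) y^2 + (-32) y + (156).
Simplifying: h(y) = y^3 - 8*y^2 - 32*y + 156.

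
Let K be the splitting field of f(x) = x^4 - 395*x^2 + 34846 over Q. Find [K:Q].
[K:Q] = 4

f factors as (x^2 - 133)(x^2 - 262); the splitting field is K = Q(sqrt(133), sqrt(262)). Since 133, 262, and 34846 are all non-squares in Q, the three subfields Q(sqrt(133)), Q(sqrt(262)), Q(sqrt(34846)) are distinct degree-2 extensions, so [K:Q] = 4 (Klein four Galois group).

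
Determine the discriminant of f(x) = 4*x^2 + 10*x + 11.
Δ = -76

For a quadratic a x^2 + b x + c the discriminant is Δ = b^2 - 4ac = (10)^2 - 4*(4)*(11) = 100 - (176) = -76.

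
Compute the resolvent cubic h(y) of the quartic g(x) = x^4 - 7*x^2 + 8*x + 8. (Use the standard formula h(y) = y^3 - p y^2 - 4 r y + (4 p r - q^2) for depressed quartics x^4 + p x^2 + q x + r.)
h(y) = y^3 + 7*y^2 - 32*y - 288

Identify coefficients: p = -7, q = 8, r = 8.
Plug into h(y) = y^3 - p y^2 - 4 r y + (4 p r - q^2):
  h(y) = y^3 - (-7) y^2 - 4*(8) y + (4*(-7)*(8) - (8)^2)
       = y^3 + (7) y^2 + (-32) y + (-288).
Simplifying: h(y) = y^3 + 7*y^2 - 32*y - 288.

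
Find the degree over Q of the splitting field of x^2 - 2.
[K:Q] = 2

The discriminant of x^2 + (0)*x + (-2) is b^2 - 4c = 0 - (-8) = 8. Since 8 is not a perfect square in Q, the polynomial is irreducible over Q. Its two roots generate a degree-2 extension, so [K:Q] = 2.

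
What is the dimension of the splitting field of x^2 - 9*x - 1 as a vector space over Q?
[K:Q] = 2

The discriminant of x^2 + (-9)*x + (-1) is b^2 - 4c = 81 - (-4) = 85. Since 85 is not a perfect square in Q, the polynomial is irreducible over Q. Its two roots generate a degree-2 extension, so [K:Q] = 2.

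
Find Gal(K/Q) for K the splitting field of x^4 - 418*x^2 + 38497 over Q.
Gal(K/Q) = V_4 (Klein four-group, Z/2Z × Z/2Z)

f factors as (x^2 - 281)(x^2 - 137), so the splitting field is K = Q(sqrt(281), sqrt(137)). The elements 281, 137, 38497 are all non-squares in Q, so sqrt(281) and sqrt(137) generate independent quadratic extensions. Thus [K:Q] = 4 and Gal(K/Q) is generated by the two order-2 automorphisms sqrt(281) ↦ -sqrt(281) and sqrt(137) ↦ -sqrt(137), giving V_4.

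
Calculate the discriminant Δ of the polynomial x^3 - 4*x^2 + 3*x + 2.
Δ = 8

For x^3 + a x^2 + b x + c the discriminant is Δ = 18 a b c - 4 a^3 c + a^2 b^2 - 4 b^3 - 27 c^2.
Plug a = -4, b = 3, c = 2:
  18*(-4)*(3)*(2) - 4*(-4)^3*(2) + (-4)^2*(3)^2 - 4*(3)^3 - 27*(2)^2
  = -432 + (512) + 144 + (-108) + (-108)
  = 8.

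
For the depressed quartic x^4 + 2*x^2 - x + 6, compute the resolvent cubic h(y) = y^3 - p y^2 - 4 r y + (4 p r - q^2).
h(y) = y^3 - 2*y^2 - 24*y + 47

Identify coefficients: p = 2, q = -1, r = 6.
Plug into h(y) = y^3 - p y^2 - 4 r y + (4 p r - q^2):
  h(y) = y^3 - (2) y^2 - 4*(6) y + (4*(2)*(6) - (-1)^2)
       = y^3 + (-2) y^2 + (-24) y + (47).
Simplifying: h(y) = y^3 - 2*y^2 - 24*y + 47.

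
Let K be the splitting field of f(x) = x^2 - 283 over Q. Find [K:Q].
[K:Q] = 2

The polynomial x^2 - 283 is irreducible over Q since 283 is not a perfect square. Its splitting field is Q(sqrt(283)), which has degree 2 over Q.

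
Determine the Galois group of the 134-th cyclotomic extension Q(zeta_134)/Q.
|Gal(Q(zeta_134)/Q)| = phi(134) = 66; group ≅ (Z/134Z)^* ≅ Z/66Z

The n-th cyclotomic polynomial Φ_134(x) is the minimal polynomial of zeta_134 over Q and has degree phi(134) = 66. So Q(zeta_134) is a degree-66 Galois extension with Galois group (Z/134Z)^*. By CRT, (Z/134Z)^* ≅ (Z/2Z)^* × (Z/67Z)^*. Each prime-power unit group is (Z/2Z)^* ≅ trivial group (order 1); (Z/67Z)^* ≅ Z/66Z. Hence Gal(Q(zeta_134)/Q) ≅ Z/66Z.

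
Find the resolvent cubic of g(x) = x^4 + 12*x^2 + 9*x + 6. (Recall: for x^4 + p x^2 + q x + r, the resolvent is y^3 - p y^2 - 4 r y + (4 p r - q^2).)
h(y) = y^3 - 12*y^2 - 24*y + 207

Identify coefficients: p = 12, q = 9, r = 6.
Plug into h(y) = y^3 - p y^2 - 4 r y + (4 p r - q^2):
  h(y) = y^3 - (12) y^2 - 4*(6) y + (4*(12)*(6) - (9)^2)
       = y^3 + (-12) y^2 + (-24) y + (207).
Simplifying: h(y) = y^3 - 12*y^2 - 24*y + 207.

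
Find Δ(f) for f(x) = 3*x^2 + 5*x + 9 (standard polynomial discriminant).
Δ = -83

For a quadratic a x^2 + b x + c the discriminant is Δ = b^2 - 4ac = (5)^2 - 4*(3)*(9) = 25 - (108) = -83.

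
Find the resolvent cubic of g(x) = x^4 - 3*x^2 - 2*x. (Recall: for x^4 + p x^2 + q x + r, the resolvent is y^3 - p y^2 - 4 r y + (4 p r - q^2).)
h(y) = y^3 + 3*y^2 - 4

Identify coefficients: p = -3, q = -2, r = 0.
Plug into h(y) = y^3 - p y^2 - 4 r y + (4 p r - q^2):
  h(y) = y^3 - (-3) y^2 - 4*(0) y + (4*(-3)*(0) - (-2)^2)
       = y^3 + (3) y^2 + (0) y + (-4).
Simplifying: h(y) = y^3 + 3*y^2 - 4.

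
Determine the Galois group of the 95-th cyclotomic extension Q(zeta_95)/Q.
|Gal(Q(zeta_95)/Q)| = phi(95) = 72; group ≅ (Z/95Z)^* ≅ Z/4Z × Z/18Z

The n-th cyclotomic polynomial Φ_95(x) is the minimal polynomial of zeta_95 over Q and has degree phi(95) = 72. So Q(zeta_95) is a degree-72 Galois extension with Galois group (Z/95Z)^*. By CRT, (Z/95Z)^* ≅ (Z/5Z)^* × (Z/19Z)^*. Each prime-power unit group is (Z/5Z)^* ≅ Z/4Z; (Z/19Z)^* ≅ Z/18Z. Hence Gal(Q(zeta_95)/Q) ≅ Z/4Z × Z/18Z.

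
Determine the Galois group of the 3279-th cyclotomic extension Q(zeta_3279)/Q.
|Gal(Q(zeta_3279)/Q)| = phi(3279) = 2184; group ≅ (Z/3279Z)^* ≅ Z/2Z × Z/1092Z

The n-th cyclotomic polynomial Φ_3279(x) is the minimal polynomial of zeta_3279 over Q and has degree phi(3279) = 2184. So Q(zeta_3279) is a degree-2184 Galois extension with Galois group (Z/3279Z)^*. By CRT, (Z/3279Z)^* ≅ (Z/3Z)^* × (Z/1093Z)^*. Each prime-power unit group is (Z/3Z)^* ≅ Z/2Z; (Z/1093Z)^* ≅ Z/1092Z. Hence Gal(Q(zeta_3279)/Q) ≅ Z/2Z × Z/1092Z.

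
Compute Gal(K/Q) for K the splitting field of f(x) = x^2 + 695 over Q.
Gal(K/Q) = Z/2Z (cyclic of order 2)

x^2 + 695 is irreducible over Q since -695 is not a rational square. The splitting field Q(sqrt(-695)) has degree 2 over Q, and its unique nontrivial automorphism is sqrt(-695) ↦ -sqrt(-695). Hence Gal(Q(sqrt(-695))/Q) = Z/2Z.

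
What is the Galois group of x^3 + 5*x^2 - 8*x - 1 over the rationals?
Gal(K/Q) = S_3 (symmetric group of order 6)

Compute the discriminant of x^3 + (5)*x^2 + (-8)*x + (-1): Δ = 4841. Since Δ is not a rational square, the Galois group is not contained in A_3; it must be the full S_3 (irreducibility of the cubic rules out anything smaller).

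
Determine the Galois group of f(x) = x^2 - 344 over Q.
Gal(K/Q) = Z/2Z (cyclic of order 2)

x^2 - 344 is irreducible over Q since 344 is not a rational square. The splitting field Q(sqrt(344)) has degree 2 over Q, and its unique nontrivial automorphism is sqrt(344) ↦ -sqrt(344). Hence Gal(Q(sqrt(344))/Q) = Z/2Z.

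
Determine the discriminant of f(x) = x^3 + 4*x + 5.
Δ = -931

For a depressed cubic x^3 + p x + q the discriminant is Δ = -4 p^3 - 27 q^2 = -4*(4)^3 - 27*(5)^2 = -256 - 675 = -931.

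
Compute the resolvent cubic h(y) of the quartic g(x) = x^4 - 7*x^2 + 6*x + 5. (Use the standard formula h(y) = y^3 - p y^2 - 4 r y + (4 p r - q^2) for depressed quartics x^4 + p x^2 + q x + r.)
h(y) = y^3 + 7*y^2 - 20*y - 176

Identify coefficients: p = -7, q = 6, r = 5.
Plug into h(y) = y^3 - p y^2 - 4 r y + (4 p r - q^2):
  h(y) = y^3 - (-7) y^2 - 4*(5) y + (4*(-7)*(5) - (6)^2)
       = y^3 + (7) y^2 + (-20) y + (-176).
Simplifying: h(y) = y^3 + 7*y^2 - 20*y - 176.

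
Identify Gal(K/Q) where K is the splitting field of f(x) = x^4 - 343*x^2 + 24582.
Gal(K/Q) = V_4 (Klein four-group, Z/2Z × Z/2Z)

f factors as (x^2 - 102)(x^2 - 241), so the splitting field is K = Q(sqrt(102), sqrt(241)). The elements 102, 241, 24582 are all non-squares in Q, so sqrt(102) and sqrt(241) generate independent quadratic extensions. Thus [K:Q] = 4 and Gal(K/Q) is generated by the two order-2 automorphisms sqrt(102) ↦ -sqrt(102) and sqrt(241) ↦ -sqrt(241), giving V_4.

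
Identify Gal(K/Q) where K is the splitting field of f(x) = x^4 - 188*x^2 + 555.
Gal(K/Q) = V_4 (Klein four-group, Z/2Z × Z/2Z)

f factors as (x^2 - 3)(x^2 - 185), so the splitting field is K = Q(sqrt(3), sqrt(185)). The elements 3, 185, 555 are all non-squares in Q, so sqrt(3) and sqrt(185) generate independent quadratic extensions. Thus [K:Q] = 4 and Gal(K/Q) is generated by the two order-2 automorphisms sqrt(3) ↦ -sqrt(3) and sqrt(185) ↦ -sqrt(185), giving V_4.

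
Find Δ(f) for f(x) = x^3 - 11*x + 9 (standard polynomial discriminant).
Δ = 3137

For a depressed cubic x^3 + p x + q the discriminant is Δ = -4 p^3 - 27 q^2 = -4*(-11)^3 - 27*(9)^2 = 5324 - 2187 = 3137.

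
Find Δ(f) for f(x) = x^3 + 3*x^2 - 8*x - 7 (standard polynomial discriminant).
Δ = 5081

For x^3 + a x^2 + b x + c the discriminant is Δ = 18 a b c - 4 a^3 c + a^2 b^2 - 4 b^3 - 27 c^2.
Plug a = 3, b = -8, c = -7:
  18*(3)*(-8)*(-7) - 4*(3)^3*(-7) + (3)^2*(-8)^2 - 4*(-8)^3 - 27*(-7)^2
  = 3024 + (756) + 576 + (2048) + (-1323)
  = 5081.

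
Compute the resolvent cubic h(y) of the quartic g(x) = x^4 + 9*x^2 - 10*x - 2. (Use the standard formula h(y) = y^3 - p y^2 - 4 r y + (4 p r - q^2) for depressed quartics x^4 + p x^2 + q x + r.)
h(y) = y^3 - 9*y^2 + 8*y - 172

Identify coefficients: p = 9, q = -10, r = -2.
Plug into h(y) = y^3 - p y^2 - 4 r y + (4 p r - q^2):
  h(y) = y^3 - (9) y^2 - 4*(-2) y + (4*(9)*(-2) - (-10)^2)
       = y^3 + (-9) y^2 + (8) y + (-172).
Simplifying: h(y) = y^3 - 9*y^2 + 8*y - 172.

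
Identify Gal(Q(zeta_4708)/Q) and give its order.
|Gal(Q(zeta_4708)/Q)| = phi(4708) = 2120; group ≅ (Z/4708Z)^* ≅ Z/2Z × Z/10Z × Z/106Z

The n-th cyclotomic polynomial Φ_4708(x) is the minimal polynomial of zeta_4708 over Q and has degree phi(4708) = 2120. So Q(zeta_4708) is a degree-2120 Galois extension with Galois group (Z/4708Z)^*. By CRT, (Z/4708Z)^* ≅ (Z/4Z)^* × (Z/11Z)^* × (Z/107Z)^*. Each prime-power unit group is (Z/4Z)^* ≅ Z/2Z; (Z/11Z)^* ≅ Z/10Z; (Z/107Z)^* ≅ Z/106Z. Hence Gal(Q(zeta_4708)/Q) ≅ Z/2Z × Z/10Z × Z/106Z.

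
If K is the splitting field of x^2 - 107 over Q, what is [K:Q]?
[K:Q] = 2

The polynomial x^2 - 107 is irreducible over Q since 107 is not a perfect square. Its splitting field is Q(sqrt(107)), which has degree 2 over Q.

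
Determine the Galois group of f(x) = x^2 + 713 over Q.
Gal(K/Q) = Z/2Z (cyclic of order 2)

x^2 + 713 is irreducible over Q since -713 is not a rational square. The splitting field Q(sqrt(-713)) has degree 2 over Q, and its unique nontrivial automorphism is sqrt(-713) ↦ -sqrt(-713). Hence Gal(Q(sqrt(-713))/Q) = Z/2Z.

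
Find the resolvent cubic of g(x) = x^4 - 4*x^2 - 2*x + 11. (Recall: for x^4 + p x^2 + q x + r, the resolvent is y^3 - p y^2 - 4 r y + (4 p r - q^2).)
h(y) = y^3 + 4*y^2 - 44*y - 180

Identify coefficients: p = -4, q = -2, r = 11.
Plug into h(y) = y^3 - p y^2 - 4 r y + (4 p r - q^2):
  h(y) = y^3 - (-4) y^2 - 4*(11) y + (4*(-4)*(11) - (-2)^2)
       = y^3 + (4) y^2 + (-44) y + (-180).
Simplifying: h(y) = y^3 + 4*y^2 - 44*y - 180.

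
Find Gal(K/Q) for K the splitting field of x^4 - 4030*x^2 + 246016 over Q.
Gal(K/Q) = Z/2Z (cyclic of order 2)

f factors as (x^2 - 62)(x^2 - 3968), so the splitting field is K = Q(sqrt(62), sqrt(3968)). The squarefree part of 62 is 62 and the squarefree part of 3968 is also 62, so sqrt(62) and sqrt(3968) are both rational multiples of sqrt(62). Hence Q(sqrt(62)) = Q(sqrt(3968)) = Q(sqrt(62)), and the splitting field collapses to a single degree-2 extension with Galois group Z/2Z.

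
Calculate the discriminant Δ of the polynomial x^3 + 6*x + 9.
Δ = -3051

For a depressed cubic x^3 + p x + q the discriminant is Δ = -4 p^3 - 27 q^2 = -4*(6)^3 - 27*(9)^2 = -864 - 2187 = -3051.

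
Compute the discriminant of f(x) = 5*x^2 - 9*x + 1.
Δ = 61

For a quadratic a x^2 + b x + c the discriminant is Δ = b^2 - 4ac = (-9)^2 - 4*(5)*(1) = 81 - (20) = 61.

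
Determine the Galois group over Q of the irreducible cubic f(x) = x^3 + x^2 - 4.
Gal(K/Q) = S_3 (symmetric group of order 6)

Compute the discriminant of x^3 + (1)*x^2 + (0)*x + (-4): Δ = -416. Since Δ is not a rational square, the Galois group is not contained in A_3; it must be the full S_3 (irreducibility of the cubic rules out anything smaller).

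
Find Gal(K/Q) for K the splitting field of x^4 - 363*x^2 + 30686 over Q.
Gal(K/Q) = V_4 (Klein four-group, Z/2Z × Z/2Z)

f factors as (x^2 - 229)(x^2 - 134), so the splitting field is K = Q(sqrt(229), sqrt(134)). The elements 229, 134, 30686 are all non-squares in Q, so sqrt(229) and sqrt(134) generate independent quadratic extensions. Thus [K:Q] = 4 and Gal(K/Q) is generated by the two order-2 automorphisms sqrt(229) ↦ -sqrt(229) and sqrt(134) ↦ -sqrt(134), giving V_4.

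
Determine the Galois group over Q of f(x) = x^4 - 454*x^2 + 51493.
Gal(K/Q) = V_4 (Klein four-group, Z/2Z × Z/2Z)

f factors as (x^2 - 233)(x^2 - 221), so the splitting field is K = Q(sqrt(233), sqrt(221)). The elements 233, 221, 51493 are all non-squares in Q, so sqrt(233) and sqrt(221) generate independent quadratic extensions. Thus [K:Q] = 4 and Gal(K/Q) is generated by the two order-2 automorphisms sqrt(233) ↦ -sqrt(233) and sqrt(221) ↦ -sqrt(221), giving V_4.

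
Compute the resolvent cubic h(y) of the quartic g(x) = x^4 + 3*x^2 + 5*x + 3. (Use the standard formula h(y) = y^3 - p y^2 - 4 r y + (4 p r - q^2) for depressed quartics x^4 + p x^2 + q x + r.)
h(y) = y^3 - 3*y^2 - 12*y + 11

Identify coefficients: p = 3, q = 5, r = 3.
Plug into h(y) = y^3 - p y^2 - 4 r y + (4 p r - q^2):
  h(y) = y^3 - (3) y^2 - 4*(3) y + (4*(3)*(3) - (5)^2)
       = y^3 + (-3) y^2 + (-12) y + (11).
Simplifying: h(y) = y^3 - 3*y^2 - 12*y + 11.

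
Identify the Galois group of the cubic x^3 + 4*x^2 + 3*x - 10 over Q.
Gal(K/Q) = S_3 (symmetric group of order 6)

Compute the discriminant of x^3 + (4)*x^2 + (3)*x + (-10): Δ = -2264. Since Δ is not a rational square, the Galois group is not contained in A_3; it must be the full S_3 (irreducibility of the cubic rules out anything smaller).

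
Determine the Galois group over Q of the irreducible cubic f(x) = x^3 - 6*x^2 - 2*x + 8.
Gal(K/Q) = S_3 (symmetric group of order 6)

Compute the discriminant of x^3 + (-6)*x^2 + (-2)*x + (8): Δ = 7088. Since Δ is not a rational square, the Galois group is not contained in A_3; it must be the full S_3 (irreducibility of the cubic rules out anything smaller).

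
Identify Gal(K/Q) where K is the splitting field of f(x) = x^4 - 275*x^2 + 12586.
Gal(K/Q) = V_4 (Klein four-group, Z/2Z × Z/2Z)

f factors as (x^2 - 217)(x^2 - 58), so the splitting field is K = Q(sqrt(217), sqrt(58)). The elements 217, 58, 12586 are all non-squares in Q, so sqrt(217) and sqrt(58) generate independent quadratic extensions. Thus [K:Q] = 4 and Gal(K/Q) is generated by the two order-2 automorphisms sqrt(217) ↦ -sqrt(217) and sqrt(58) ↦ -sqrt(58), giving V_4.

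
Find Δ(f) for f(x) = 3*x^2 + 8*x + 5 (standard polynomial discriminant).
Δ = 4

For a quadratic a x^2 + b x + c the discriminant is Δ = b^2 - 4ac = (8)^2 - 4*(3)*(5) = 64 - (60) = 4.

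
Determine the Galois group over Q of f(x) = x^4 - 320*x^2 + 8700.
Gal(K/Q) = V_4 (Klein four-group, Z/2Z × Z/2Z)

f factors as (x^2 - 290)(x^2 - 30), so the splitting field is K = Q(sqrt(290), sqrt(30)). The elements 290, 30, 8700 are all non-squares in Q, so sqrt(290) and sqrt(30) generate independent quadratic extensions. Thus [K:Q] = 4 and Gal(K/Q) is generated by the two order-2 automorphisms sqrt(290) ↦ -sqrt(290) and sqrt(30) ↦ -sqrt(30), giving V_4.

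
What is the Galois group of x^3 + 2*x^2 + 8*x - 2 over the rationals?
Gal(K/Q) = S_3 (symmetric group of order 6)

Compute the discriminant of x^3 + (2)*x^2 + (8)*x + (-2): Δ = -2412. Since Δ is not a rational square, the Galois group is not contained in A_3; it must be the full S_3 (irreducibility of the cubic rules out anything smaller).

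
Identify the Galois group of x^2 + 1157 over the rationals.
Gal(K/Q) = Z/2Z (cyclic of order 2)

x^2 + 1157 is irreducible over Q since -1157 is not a rational square. The splitting field Q(sqrt(-1157)) has degree 2 over Q, and its unique nontrivial automorphism is sqrt(-1157) ↦ -sqrt(-1157). Hence Gal(Q(sqrt(-1157))/Q) = Z/2Z.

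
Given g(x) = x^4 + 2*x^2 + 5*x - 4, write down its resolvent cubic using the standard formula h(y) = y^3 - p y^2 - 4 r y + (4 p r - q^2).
h(y) = y^3 - 2*y^2 + 16*y - 57

Identify coefficients: p = 2, q = 5, r = -4.
Plug into h(y) = y^3 - p y^2 - 4 r y + (4 p r - q^2):
  h(y) = y^3 - (2) y^2 - 4*(-4) y + (4*(2)*(-4) - (5)^2)
       = y^3 + (-2) y^2 + (16) y + (-57).
Simplifying: h(y) = y^3 - 2*y^2 + 16*y - 57.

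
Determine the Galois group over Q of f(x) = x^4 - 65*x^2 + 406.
Gal(K/Q) = V_4 (Klein four-group, Z/2Z × Z/2Z)

f factors as (x^2 - 7)(x^2 - 58), so the splitting field is K = Q(sqrt(7), sqrt(58)). The elements 7, 58, 406 are all non-squares in Q, so sqrt(7) and sqrt(58) generate independent quadratic extensions. Thus [K:Q] = 4 and Gal(K/Q) is generated by the two order-2 automorphisms sqrt(7) ↦ -sqrt(7) and sqrt(58) ↦ -sqrt(58), giving V_4.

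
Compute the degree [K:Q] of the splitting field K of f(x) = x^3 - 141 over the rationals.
[K:Q] = 6

x^3 - 141 has one real root r = 141^(1/3) and two complex roots r*zeta_3, r*zeta_3^2 where zeta_3 = e^(2*pi*i/3). The splitting field is Q(r, zeta_3). [Q(r):Q] = 3 and [Q(zeta_3):Q] = 2 with gcd = 1, so [Q(r, zeta_3):Q] = 3 * 2 = 6.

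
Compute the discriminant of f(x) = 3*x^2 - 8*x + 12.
Δ = -80

For a quadratic a x^2 + b x + c the discriminant is Δ = b^2 - 4ac = (-8)^2 - 4*(3)*(12) = 64 - (144) = -80.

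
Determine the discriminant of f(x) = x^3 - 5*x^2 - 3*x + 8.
Δ = 4765

For x^3 + a x^2 + b x + c the discriminant is Δ = 18 a b c - 4 a^3 c + a^2 b^2 - 4 b^3 - 27 c^2.
Plug a = -5, b = -3, c = 8:
  18*(-5)*(-3)*(8) - 4*(-5)^3*(8) + (-5)^2*(-3)^2 - 4*(-3)^3 - 27*(8)^2
  = 2160 + (4000) + 225 + (108) + (-1728)
  = 4765.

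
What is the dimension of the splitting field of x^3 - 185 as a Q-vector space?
[K:Q] = 6

x^3 - 185 has one real root r = 185^(1/3) and two complex roots r*zeta_3, r*zeta_3^2 where zeta_3 = e^(2*pi*i/3). The splitting field is Q(r, zeta_3). [Q(r):Q] = 3 and [Q(zeta_3):Q] = 2 with gcd = 1, so [Q(r, zeta_3):Q] = 3 * 2 = 6.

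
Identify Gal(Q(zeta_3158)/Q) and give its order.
|Gal(Q(zeta_3158)/Q)| = phi(3158) = 1578; group ≅ (Z/3158Z)^* ≅ Z/1578Z

The n-th cyclotomic polynomial Φ_3158(x) is the minimal polynomial of zeta_3158 over Q and has degree phi(3158) = 1578. So Q(zeta_3158) is a degree-1578 Galois extension with Galois group (Z/3158Z)^*. By CRT, (Z/3158Z)^* ≅ (Z/2Z)^* × (Z/1579Z)^*. Each prime-power unit group is (Z/2Z)^* ≅ trivial group (order 1); (Z/1579Z)^* ≅ Z/1578Z. Hence Gal(Q(zeta_3158)/Q) ≅ Z/1578Z.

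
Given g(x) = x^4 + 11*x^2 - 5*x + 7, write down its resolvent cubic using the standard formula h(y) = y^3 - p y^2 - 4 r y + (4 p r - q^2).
h(y) = y^3 - 11*y^2 - 28*y + 283

Identify coefficients: p = 11, q = -5, r = 7.
Plug into h(y) = y^3 - p y^2 - 4 r y + (4 p r - q^2):
  h(y) = y^3 - (11) y^2 - 4*(7) y + (4*(11)*(7) - (-5)^2)
       = y^3 + (-11) y^2 + (-28) y + (283).
Simplifying: h(y) = y^3 - 11*y^2 - 28*y + 283.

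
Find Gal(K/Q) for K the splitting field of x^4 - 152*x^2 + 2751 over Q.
Gal(K/Q) = V_4 (Klein four-group, Z/2Z × Z/2Z)

f factors as (x^2 - 21)(x^2 - 131), so the splitting field is K = Q(sqrt(21), sqrt(131)). The elements 21, 131, 2751 are all non-squares in Q, so sqrt(21) and sqrt(131) generate independent quadratic extensions. Thus [K:Q] = 4 and Gal(K/Q) is generated by the two order-2 automorphisms sqrt(21) ↦ -sqrt(21) and sqrt(131) ↦ -sqrt(131), giving V_4.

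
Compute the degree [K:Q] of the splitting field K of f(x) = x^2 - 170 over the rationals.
[K:Q] = 2

The polynomial x^2 - 170 is irreducible over Q since 170 is not a perfect square. Its splitting field is Q(sqrt(170)), which has degree 2 over Q.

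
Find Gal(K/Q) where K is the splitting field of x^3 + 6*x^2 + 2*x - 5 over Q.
Gal(K/Q) = S_3 (symmetric group of order 6)

Compute the discriminant of x^3 + (6)*x^2 + (2)*x + (-5): Δ = 2677. Since Δ is not a rational square, the Galois group is not contained in A_3; it must be the full S_3 (irreducibility of the cubic rules out anything smaller).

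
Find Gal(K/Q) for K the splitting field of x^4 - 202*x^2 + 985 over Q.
Gal(K/Q) = V_4 (Klein four-group, Z/2Z × Z/2Z)

f factors as (x^2 - 197)(x^2 - 5), so the splitting field is K = Q(sqrt(197), sqrt(5)). The elements 197, 5, 985 are all non-squares in Q, so sqrt(197) and sqrt(5) generate independent quadratic extensions. Thus [K:Q] = 4 and Gal(K/Q) is generated by the two order-2 automorphisms sqrt(197) ↦ -sqrt(197) and sqrt(5) ↦ -sqrt(5), giving V_4.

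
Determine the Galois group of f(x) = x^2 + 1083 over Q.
Gal(K/Q) = Z/2Z (cyclic of order 2)

x^2 + 1083 is irreducible over Q since -1083 is not a rational square. The splitting field Q(sqrt(-1083)) has degree 2 over Q, and its unique nontrivial automorphism is sqrt(-1083) ↦ -sqrt(-1083). Hence Gal(Q(sqrt(-1083))/Q) = Z/2Z.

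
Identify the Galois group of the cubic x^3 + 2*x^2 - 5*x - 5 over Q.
Gal(K/Q) = S_3 (symmetric group of order 6)

Compute the discriminant of x^3 + (2)*x^2 + (-5)*x + (-5): Δ = 985. Since Δ is not a rational square, the Galois group is not contained in A_3; it must be the full S_3 (irreducibility of the cubic rules out anything smaller).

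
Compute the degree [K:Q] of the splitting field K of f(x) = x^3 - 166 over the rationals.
[K:Q] = 6

x^3 - 166 has one real root r = 166^(1/3) and two complex roots r*zeta_3, r*zeta_3^2 where zeta_3 = e^(2*pi*i/3). The splitting field is Q(r, zeta_3). [Q(r):Q] = 3 and [Q(zeta_3):Q] = 2 with gcd = 1, so [Q(r, zeta_3):Q] = 3 * 2 = 6.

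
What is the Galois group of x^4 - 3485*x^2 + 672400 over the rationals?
Gal(K/Q) = Z/2Z (cyclic of order 2)

f factors as (x^2 - 3280)(x^2 - 205), so the splitting field is K = Q(sqrt(3280), sqrt(205)). The squarefree part of 3280 is 205 and the squarefree part of 205 is also 205, so sqrt(3280) and sqrt(205) are both rational multiples of sqrt(205). Hence Q(sqrt(3280)) = Q(sqrt(205)) = Q(sqrt(205)), and the splitting field collapses to a single degree-2 extension with Galois group Z/2Z.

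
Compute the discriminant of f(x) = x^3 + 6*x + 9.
Δ = -3051

For a depressed cubic x^3 + p x + q the discriminant is Δ = -4 p^3 - 27 q^2 = -4*(6)^3 - 27*(9)^2 = -864 - 2187 = -3051.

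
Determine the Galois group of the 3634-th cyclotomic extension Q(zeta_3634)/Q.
|Gal(Q(zeta_3634)/Q)| = phi(3634) = 1716; group ≅ (Z/3634Z)^* ≅ Z/22Z × Z/78Z

The n-th cyclotomic polynomial Φ_3634(x) is the minimal polynomial of zeta_3634 over Q and has degree phi(3634) = 1716. So Q(zeta_3634) is a degree-1716 Galois extension with Galois group (Z/3634Z)^*. By CRT, (Z/3634Z)^* ≅ (Z/2Z)^* × (Z/23Z)^* × (Z/79Z)^*. Each prime-power unit group is (Z/2Z)^* ≅ trivial group (order 1); (Z/23Z)^* ≅ Z/22Z; (Z/79Z)^* ≅ Z/78Z. Hence Gal(Q(zeta_3634)/Q) ≅ Z/22Z × Z/78Z.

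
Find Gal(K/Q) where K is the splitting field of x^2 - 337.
Gal(K/Q) = Z/2Z (cyclic of order 2)

x^2 - 337 is irreducible over Q since 337 is not a rational square. The splitting field Q(sqrt(337)) has degree 2 over Q, and its unique nontrivial automorphism is sqrt(337) ↦ -sqrt(337). Hence Gal(Q(sqrt(337))/Q) = Z/2Z.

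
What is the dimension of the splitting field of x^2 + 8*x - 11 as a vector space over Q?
[K:Q] = 2

The discriminant of x^2 + (8)*x + (-11) is b^2 - 4c = 64 - (-44) = 108. Since 108 is not a perfect square in Q, the polynomial is irreducible over Q. Its two roots generate a degree-2 extension, so [K:Q] = 2.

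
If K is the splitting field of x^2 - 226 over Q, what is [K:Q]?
[K:Q] = 2

The polynomial x^2 - 226 is irreducible over Q since 226 is not a perfect square. Its splitting field is Q(sqrt(226)), which has degree 2 over Q.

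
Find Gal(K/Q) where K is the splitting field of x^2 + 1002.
Gal(K/Q) = Z/2Z (cyclic of order 2)

x^2 + 1002 is irreducible over Q since -1002 is not a rational square. The splitting field Q(sqrt(-1002)) has degree 2 over Q, and its unique nontrivial automorphism is sqrt(-1002) ↦ -sqrt(-1002). Hence Gal(Q(sqrt(-1002))/Q) = Z/2Z.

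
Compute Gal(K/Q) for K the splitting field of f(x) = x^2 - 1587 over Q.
Gal(K/Q) = Z/2Z (cyclic of order 2)

x^2 - 1587 is irreducible over Q since 1587 is not a rational square. The splitting field Q(sqrt(1587)) has degree 2 over Q, and its unique nontrivial automorphism is sqrt(1587) ↦ -sqrt(1587). Hence Gal(Q(sqrt(1587))/Q) = Z/2Z.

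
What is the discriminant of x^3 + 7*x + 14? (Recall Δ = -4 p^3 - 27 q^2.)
Δ = -6664

For a depressed cubic x^3 + p x + q the discriminant is Δ = -4 p^3 - 27 q^2 = -4*(7)^3 - 27*(14)^2 = -1372 - 5292 = -6664.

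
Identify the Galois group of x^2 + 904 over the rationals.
Gal(K/Q) = Z/2Z (cyclic of order 2)

x^2 + 904 is irreducible over Q since -904 is not a rational square. The splitting field Q(sqrt(-904)) has degree 2 over Q, and its unique nontrivial automorphism is sqrt(-904) ↦ -sqrt(-904). Hence Gal(Q(sqrt(-904))/Q) = Z/2Z.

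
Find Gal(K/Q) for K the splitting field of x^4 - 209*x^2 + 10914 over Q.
Gal(K/Q) = V_4 (Klein four-group, Z/2Z × Z/2Z)

f factors as (x^2 - 107)(x^2 - 102), so the splitting field is K = Q(sqrt(107), sqrt(102)). The elements 107, 102, 10914 are all non-squares in Q, so sqrt(107) and sqrt(102) generate independent quadratic extensions. Thus [K:Q] = 4 and Gal(K/Q) is generated by the two order-2 automorphisms sqrt(107) ↦ -sqrt(107) and sqrt(102) ↦ -sqrt(102), giving V_4.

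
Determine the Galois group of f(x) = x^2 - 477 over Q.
Gal(K/Q) = Z/2Z (cyclic of order 2)

x^2 - 477 is irreducible over Q since 477 is not a rational square. The splitting field Q(sqrt(477)) has degree 2 over Q, and its unique nontrivial automorphism is sqrt(477) ↦ -sqrt(477). Hence Gal(Q(sqrt(477))/Q) = Z/2Z.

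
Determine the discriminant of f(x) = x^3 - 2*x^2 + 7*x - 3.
Δ = -759

For x^3 + a x^2 + b x + c the discriminant is Δ = 18 a b c - 4 a^3 c + a^2 b^2 - 4 b^3 - 27 c^2.
Plug a = -2, b = 7, c = -3:
  18*(-2)*(7)*(-3) - 4*(-2)^3*(-3) + (-2)^2*(7)^2 - 4*(7)^3 - 27*(-3)^2
  = 756 + (-96) + 196 + (-1372) + (-243)
  = -759.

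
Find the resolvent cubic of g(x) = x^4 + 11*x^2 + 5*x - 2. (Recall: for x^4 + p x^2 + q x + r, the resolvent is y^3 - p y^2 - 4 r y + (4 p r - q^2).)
h(y) = y^3 - 11*y^2 + 8*y - 113

Identify coefficients: p = 11, q = 5, r = -2.
Plug into h(y) = y^3 - p y^2 - 4 r y + (4 p r - q^2):
  h(y) = y^3 - (11) y^2 - 4*(-2) y + (4*(11)*(-2) - (5)^2)
       = y^3 + (-11) y^2 + (8) y + (-113).
Simplifying: h(y) = y^3 - 11*y^2 + 8*y - 113.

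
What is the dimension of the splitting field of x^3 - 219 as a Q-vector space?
[K:Q] = 6

x^3 - 219 has one real root r = 219^(1/3) and two complex roots r*zeta_3, r*zeta_3^2 where zeta_3 = e^(2*pi*i/3). The splitting field is Q(r, zeta_3). [Q(r):Q] = 3 and [Q(zeta_3):Q] = 2 with gcd = 1, so [Q(r, zeta_3):Q] = 3 * 2 = 6.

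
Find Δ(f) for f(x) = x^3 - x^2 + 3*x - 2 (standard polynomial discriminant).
Δ = -107

For x^3 + a x^2 + b x + c the discriminant is Δ = 18 a b c - 4 a^3 c + a^2 b^2 - 4 b^3 - 27 c^2.
Plug a = -1, b = 3, c = -2:
  18*(-1)*(3)*(-2) - 4*(-1)^3*(-2) + (-1)^2*(3)^2 - 4*(3)^3 - 27*(-2)^2
  = 108 + (-8) + 9 + (-108) + (-108)
  = -107.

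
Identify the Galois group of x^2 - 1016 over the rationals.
Gal(K/Q) = Z/2Z (cyclic of order 2)

x^2 - 1016 is irreducible over Q since 1016 is not a rational square. The splitting field Q(sqrt(1016)) has degree 2 over Q, and its unique nontrivial automorphism is sqrt(1016) ↦ -sqrt(1016). Hence Gal(Q(sqrt(1016))/Q) = Z/2Z.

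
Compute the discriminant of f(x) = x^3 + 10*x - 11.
Δ = -7267

For a depressed cubic x^3 + p x + q the discriminant is Δ = -4 p^3 - 27 q^2 = -4*(10)^3 - 27*(-11)^2 = -4000 - 3267 = -7267.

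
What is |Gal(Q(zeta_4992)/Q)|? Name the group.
|Gal(Q(zeta_4992)/Q)| = phi(4992) = 1536; group ≅ (Z/4992Z)^* ≅ Z/2Z × Z/2Z × Z/12Z × Z/32Z

The n-th cyclotomic polynomial Φ_4992(x) is the minimal polynomial of zeta_4992 over Q and has degree phi(4992) = 1536. So Q(zeta_4992) is a degree-1536 Galois extension with Galois group (Z/4992Z)^*. By CRT, (Z/4992Z)^* ≅ (Z/128Z)^* × (Z/3Z)^* × (Z/13Z)^*. Each prime-power unit group is (Z/128Z)^* ≅ Z/2Z × Z/32Z; (Z/3Z)^* ≅ Z/2Z; (Z/13Z)^* ≅ Z/12Z. Hence Gal(Q(zeta_4992)/Q) ≅ Z/2Z × Z/2Z × Z/12Z × Z/32Z.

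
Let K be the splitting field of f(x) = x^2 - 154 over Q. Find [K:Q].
[K:Q] = 2

The polynomial x^2 - 154 is irreducible over Q since 154 is not a perfect square. Its splitting field is Q(sqrt(154)), which has degree 2 over Q.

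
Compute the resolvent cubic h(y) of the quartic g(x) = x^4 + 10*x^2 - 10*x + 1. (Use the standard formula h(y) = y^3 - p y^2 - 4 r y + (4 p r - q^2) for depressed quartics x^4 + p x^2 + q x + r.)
h(y) = y^3 - 10*y^2 - 4*y - 60

Identify coefficients: p = 10, q = -10, r = 1.
Plug into h(y) = y^3 - p y^2 - 4 r y + (4 p r - q^2):
  h(y) = y^3 - (10) y^2 - 4*(1) y + (4*(10)*(1) - (-10)^2)
       = y^3 + (-10) y^2 + (-4) y + (-60).
Simplifying: h(y) = y^3 - 10*y^2 - 4*y - 60.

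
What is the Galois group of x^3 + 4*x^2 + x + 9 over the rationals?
Gal(K/Q) = S_3 (symmetric group of order 6)

Compute the discriminant of x^3 + (4)*x^2 + (1)*x + (9): Δ = -3831. Since Δ is not a rational square, the Galois group is not contained in A_3; it must be the full S_3 (irreducibility of the cubic rules out anything smaller).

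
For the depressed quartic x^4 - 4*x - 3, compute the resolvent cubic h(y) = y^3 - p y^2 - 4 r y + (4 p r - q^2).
h(y) = y^3 + 12*y - 16

Identify coefficients: p = 0, q = -4, r = -3.
Plug into h(y) = y^3 - p y^2 - 4 r y + (4 p r - q^2):
  h(y) = y^3 - (0) y^2 - 4*(-3) y + (4*(0)*(-3) - (-4)^2)
       = y^3 + (0) y^2 + (12) y + (-16).
Simplifying: h(y) = y^3 + 12*y - 16.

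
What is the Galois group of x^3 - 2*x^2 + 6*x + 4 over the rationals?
Gal(K/Q) = S_3 (symmetric group of order 6)

Compute the discriminant of x^3 + (-2)*x^2 + (6)*x + (4): Δ = -1888. Since Δ is not a rational square, the Galois group is not contained in A_3; it must be the full S_3 (irreducibility of the cubic rules out anything smaller).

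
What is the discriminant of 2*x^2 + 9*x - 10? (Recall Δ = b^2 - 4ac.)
Δ = 161

For a quadratic a x^2 + b x + c the discriminant is Δ = b^2 - 4ac = (9)^2 - 4*(2)*(-10) = 81 - (-80) = 161.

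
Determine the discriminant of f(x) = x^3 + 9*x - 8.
Δ = -4644

For a depressed cubic x^3 + p x + q the discriminant is Δ = -4 p^3 - 27 q^2 = -4*(9)^3 - 27*(-8)^2 = -2916 - 1728 = -4644.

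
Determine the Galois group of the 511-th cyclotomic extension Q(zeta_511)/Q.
|Gal(Q(zeta_511)/Q)| = phi(511) = 432; group ≅ (Z/511Z)^* ≅ Z/6Z × Z/72Z

The n-th cyclotomic polynomial Φ_511(x) is the minimal polynomial of zeta_511 over Q and has degree phi(511) = 432. So Q(zeta_511) is a degree-432 Galois extension with Galois group (Z/511Z)^*. By CRT, (Z/511Z)^* ≅ (Z/7Z)^* × (Z/73Z)^*. Each prime-power unit group is (Z/7Z)^* ≅ Z/6Z; (Z/73Z)^* ≅ Z/72Z. Hence Gal(Q(zeta_511)/Q) ≅ Z/6Z × Z/72Z.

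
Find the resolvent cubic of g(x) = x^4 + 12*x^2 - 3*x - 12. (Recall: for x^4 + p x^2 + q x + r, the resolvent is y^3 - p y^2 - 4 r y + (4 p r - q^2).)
h(y) = y^3 - 12*y^2 + 48*y - 585

Identify coefficients: p = 12, q = -3, r = -12.
Plug into h(y) = y^3 - p y^2 - 4 r y + (4 p r - q^2):
  h(y) = y^3 - (12) y^2 - 4*(-12) y + (4*(12)*(-12) - (-3)^2)
       = y^3 + (-12) y^2 + (48) y + (-585).
Simplifying: h(y) = y^3 - 12*y^2 + 48*y - 585.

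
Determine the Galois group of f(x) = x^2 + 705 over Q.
Gal(K/Q) = Z/2Z (cyclic of order 2)

x^2 + 705 is irreducible over Q since -705 is not a rational square. The splitting field Q(sqrt(-705)) has degree 2 over Q, and its unique nontrivial automorphism is sqrt(-705) ↦ -sqrt(-705). Hence Gal(Q(sqrt(-705))/Q) = Z/2Z.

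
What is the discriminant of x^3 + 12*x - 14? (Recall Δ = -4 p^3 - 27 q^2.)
Δ = -12204

For a depressed cubic x^3 + p x + q the discriminant is Δ = -4 p^3 - 27 q^2 = -4*(12)^3 - 27*(-14)^2 = -6912 - 5292 = -12204.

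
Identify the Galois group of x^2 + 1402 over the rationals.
Gal(K/Q) = Z/2Z (cyclic of order 2)

x^2 + 1402 is irreducible over Q since -1402 is not a rational square. The splitting field Q(sqrt(-1402)) has degree 2 over Q, and its unique nontrivial automorphism is sqrt(-1402) ↦ -sqrt(-1402). Hence Gal(Q(sqrt(-1402))/Q) = Z/2Z.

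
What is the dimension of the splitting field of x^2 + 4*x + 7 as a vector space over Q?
[K:Q] = 2

The discriminant of x^2 + (4)*x + (7) is b^2 - 4c = 16 - (28) = -12. Since -12 is not a perfect square in Q, the polynomial is irreducible over Q. Its two roots generate a degree-2 extension, so [K:Q] = 2.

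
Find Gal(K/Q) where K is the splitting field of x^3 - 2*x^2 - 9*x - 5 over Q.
Gal(K/Q) = S_3 (symmetric group of order 6)

Compute the discriminant of x^3 + (-2)*x^2 + (-9)*x + (-5): Δ = 785. Since Δ is not a rational square, the Galois group is not contained in A_3; it must be the full S_3 (irreducibility of the cubic rules out anything smaller).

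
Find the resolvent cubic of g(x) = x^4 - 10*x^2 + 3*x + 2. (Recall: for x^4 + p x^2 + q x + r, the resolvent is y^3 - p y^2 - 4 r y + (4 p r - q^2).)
h(y) = y^3 + 10*y^2 - 8*y - 89

Identify coefficients: p = -10, q = 3, r = 2.
Plug into h(y) = y^3 - p y^2 - 4 r y + (4 p r - q^2):
  h(y) = y^3 - (-10) y^2 - 4*(2) y + (4*(-10)*(2) - (3)^2)
       = y^3 + (10) y^2 + (-8) y + (-89).
Simplifying: h(y) = y^3 + 10*y^2 - 8*y - 89.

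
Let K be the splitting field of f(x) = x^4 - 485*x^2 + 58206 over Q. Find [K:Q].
[K:Q] = 4

f factors as (x^2 - 218)(x^2 - 267); the splitting field is K = Q(sqrt(218), sqrt(267)). Since 218, 267, and 58206 are all non-squares in Q, the three subfields Q(sqrt(218)), Q(sqrt(267)), Q(sqrt(58206)) are distinct degree-2 extensions, so [K:Q] = 4 (Klein four Galois group).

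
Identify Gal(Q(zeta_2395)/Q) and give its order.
|Gal(Q(zeta_2395)/Q)| = phi(2395) = 1912; group ≅ (Z/2395Z)^* ≅ Z/4Z × Z/478Z

The n-th cyclotomic polynomial Φ_2395(x) is the minimal polynomial of zeta_2395 over Q and has degree phi(2395) = 1912. So Q(zeta_2395) is a degree-1912 Galois extension with Galois group (Z/2395Z)^*. By CRT, (Z/2395Z)^* ≅ (Z/5Z)^* × (Z/479Z)^*. Each prime-power unit group is (Z/5Z)^* ≅ Z/4Z; (Z/479Z)^* ≅ Z/478Z. Hence Gal(Q(zeta_2395)/Q) ≅ Z/4Z × Z/478Z.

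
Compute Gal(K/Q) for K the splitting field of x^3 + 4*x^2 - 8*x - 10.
Gal(K/Q) = S_3 (symmetric group of order 6)

Compute the discriminant of x^3 + (4)*x^2 + (-8)*x + (-10): Δ = 8692. Since Δ is not a rational square, the Galois group is not contained in A_3; it must be the full S_3 (irreducibility of the cubic rules out anything smaller).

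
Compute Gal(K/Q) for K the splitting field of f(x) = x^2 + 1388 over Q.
Gal(K/Q) = Z/2Z (cyclic of order 2)

x^2 + 1388 is irreducible over Q since -1388 is not a rational square. The splitting field Q(sqrt(-1388)) has degree 2 over Q, and its unique nontrivial automorphism is sqrt(-1388) ↦ -sqrt(-1388). Hence Gal(Q(sqrt(-1388))/Q) = Z/2Z.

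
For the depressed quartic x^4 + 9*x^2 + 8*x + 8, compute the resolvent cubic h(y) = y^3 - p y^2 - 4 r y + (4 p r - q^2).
h(y) = y^3 - 9*y^2 - 32*y + 224

Identify coefficients: p = 9, q = 8, r = 8.
Plug into h(y) = y^3 - p y^2 - 4 r y + (4 p r - q^2):
  h(y) = y^3 - (9) y^2 - 4*(8) y + (4*(9)*(8) - (8)^2)
       = y^3 + (-9) y^2 + (-32) y + (224).
Simplifying: h(y) = y^3 - 9*y^2 - 32*y + 224.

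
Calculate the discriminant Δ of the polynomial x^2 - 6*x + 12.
Δ = -12

For a quadratic a x^2 + b x + c the discriminant is Δ = b^2 - 4ac = (-6)^2 - 4*(1)*(12) = 36 - (48) = -12.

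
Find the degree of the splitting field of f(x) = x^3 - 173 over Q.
[K:Q] = 6

x^3 - 173 has one real root r = 173^(1/3) and two complex roots r*zeta_3, r*zeta_3^2 where zeta_3 = e^(2*pi*i/3). The splitting field is Q(r, zeta_3). [Q(r):Q] = 3 and [Q(zeta_3):Q] = 2 with gcd = 1, so [Q(r, zeta_3):Q] = 3 * 2 = 6.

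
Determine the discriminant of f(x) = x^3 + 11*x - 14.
Δ = -10616

For a depressed cubic x^3 + p x + q the discriminant is Δ = -4 p^3 - 27 q^2 = -4*(11)^3 - 27*(-14)^2 = -5324 - 5292 = -10616.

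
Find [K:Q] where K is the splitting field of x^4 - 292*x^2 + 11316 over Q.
[K:Q] = 4

f factors as (x^2 - 246)(x^2 - 46); the splitting field is K = Q(sqrt(246), sqrt(46)). Since 246, 46, and 11316 are all non-squares in Q, the three subfields Q(sqrt(246)), Q(sqrt(46)), Q(sqrt(11316)) are distinct degree-2 extensions, so [K:Q] = 4 (Klein four Galois group).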